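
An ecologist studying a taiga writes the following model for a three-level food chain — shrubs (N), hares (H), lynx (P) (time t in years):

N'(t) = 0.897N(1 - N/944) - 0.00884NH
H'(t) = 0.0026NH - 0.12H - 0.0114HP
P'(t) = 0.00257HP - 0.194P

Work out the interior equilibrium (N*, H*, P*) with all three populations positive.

From dP/dt = 0: 0.00257H* = 0.194, so H* = 75.5.
From dN/dt = 0: 0.897(1 - N*/944) = 0.00884·75.5, giving N* = 944·(1 - 0.744) = 242.
From dH/dt = 0: 0.0026·242 - 0.12 = 0.0114P*, so P* = 0.509/0.0114 = 44.6.

N* ≈ 242, H* ≈ 75.5, P* ≈ 44.6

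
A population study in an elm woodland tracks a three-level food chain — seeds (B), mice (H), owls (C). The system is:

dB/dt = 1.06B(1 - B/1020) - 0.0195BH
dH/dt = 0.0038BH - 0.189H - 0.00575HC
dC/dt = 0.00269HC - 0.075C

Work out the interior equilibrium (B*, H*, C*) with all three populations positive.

B* ≈ 497, H* ≈ 27.9, C* ≈ 295

From dC/dt = 0: 0.00269H* = 0.075, so H* = 27.9.
From dB/dt = 0: 1.06(1 - B*/1020) = 0.0195·27.9, giving B* = 1020·(1 - 0.513) = 497.
From dH/dt = 0: 0.0038·497 - 0.189 = 0.00575C*, so C* = 1.7/0.00575 = 295.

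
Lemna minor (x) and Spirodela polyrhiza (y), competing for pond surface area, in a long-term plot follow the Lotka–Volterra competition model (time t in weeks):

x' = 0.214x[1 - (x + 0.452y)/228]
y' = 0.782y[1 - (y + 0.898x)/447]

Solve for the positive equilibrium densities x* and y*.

Setting both brackets to zero gives the nullclines x + 0.452y = 228 and 0.898x + y = 447.
Substituting y = 447 - 0.898x into the first: x(1 - 0.452·0.898) = 228 - 0.452·447.
So x* = 26/0.594 = 43.7, and then y* = 447 - 0.898·43.7 = 408.

x* ≈ 43.7, y* ≈ 408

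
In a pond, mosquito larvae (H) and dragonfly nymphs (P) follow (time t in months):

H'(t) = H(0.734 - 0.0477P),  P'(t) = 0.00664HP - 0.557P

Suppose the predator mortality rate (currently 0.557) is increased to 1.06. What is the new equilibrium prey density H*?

H* ≈ 160

At the interior fixed point, setting dP/dt = 0 with P > 0 fixes H* = (predator death rate)/(HP coefficient) — independent of the other coefficients.
With the change, H* = 1.06/0.00664 = 160; it rises from 83.9.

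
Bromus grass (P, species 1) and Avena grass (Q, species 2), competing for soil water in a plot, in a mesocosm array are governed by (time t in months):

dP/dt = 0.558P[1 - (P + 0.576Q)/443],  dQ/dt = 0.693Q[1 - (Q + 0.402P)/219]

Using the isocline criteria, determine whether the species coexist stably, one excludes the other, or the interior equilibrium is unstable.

Compare the nullcline intercepts: K1/α12 = 443/0.576 = 769 > K2 = 219; K2/α21 = 219/0.402 = 545 > K1 = 443.
Since both inequalities hold, each species can invade when rare, so the interior equilibrium is stable.

stable coexistence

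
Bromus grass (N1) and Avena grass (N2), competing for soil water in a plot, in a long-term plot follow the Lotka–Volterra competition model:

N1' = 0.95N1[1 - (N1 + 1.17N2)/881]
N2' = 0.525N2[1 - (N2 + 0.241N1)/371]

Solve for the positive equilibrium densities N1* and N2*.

Setting both brackets to zero gives the nullclines N1 + 1.17N2 = 881 and 0.241N1 + N2 = 371.
Substituting N2 = 371 - 0.241N1 into the first: N1(1 - 1.17·0.241) = 881 - 1.17·371.
So N1* = 447/0.718 = 622, and then N2* = 371 - 0.241·622 = 221.

N1* ≈ 622, N2* ≈ 221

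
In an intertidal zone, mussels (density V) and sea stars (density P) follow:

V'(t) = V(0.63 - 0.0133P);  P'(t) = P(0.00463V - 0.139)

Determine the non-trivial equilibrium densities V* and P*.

Set dP/dt = 0 with P > 0: 0.00463V - 0.139 = 0, so V* = 0.139/0.00463 = 30.
Set dV/dt = 0 with V > 0: 0.63 - 0.0133P = 0, so P* = 0.63/0.0133 = 47.4.

V* ≈ 30, P* ≈ 47.4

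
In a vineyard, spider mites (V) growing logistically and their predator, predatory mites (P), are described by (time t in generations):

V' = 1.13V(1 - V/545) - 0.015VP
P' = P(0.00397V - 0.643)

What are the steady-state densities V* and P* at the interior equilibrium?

V* ≈ 162, P* ≈ 52.9

From dP/dt = 0 with P > 0: 0.00397V* = 0.643, so V* = 162.
Substitute into dV/dt = 0: 1.13(1 - 162/545) = 0.015P*.
The bracket is 0.703, giving P* = 0.794/0.015 = 52.9.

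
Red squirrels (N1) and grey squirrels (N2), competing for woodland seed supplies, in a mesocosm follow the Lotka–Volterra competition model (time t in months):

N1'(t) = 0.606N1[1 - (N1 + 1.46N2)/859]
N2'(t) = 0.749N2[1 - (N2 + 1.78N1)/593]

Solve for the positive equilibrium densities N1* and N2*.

N1* ≈ 4.24, N2* ≈ 585

Setting both brackets to zero gives the nullclines N1 + 1.46N2 = 859 and 1.78N1 + N2 = 593.
Substituting N2 = 593 - 1.78N1 into the first: N1(1 - 1.46·1.78) = 859 - 1.46·593.
So N1* = -6.78/-1.6 = 4.24, and then N2* = 593 - 1.78·4.24 = 585.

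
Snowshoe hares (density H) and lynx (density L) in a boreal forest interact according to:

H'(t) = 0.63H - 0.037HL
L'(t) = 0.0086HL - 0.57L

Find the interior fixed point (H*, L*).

H* ≈ 66.3, L* ≈ 17

Set dL/dt = 0 with L > 0: 0.0086H - 0.57 = 0, so H* = 0.57/0.0086 = 66.3.
Set dH/dt = 0 with H > 0: 0.63 - 0.037L = 0, so L* = 0.63/0.037 = 17.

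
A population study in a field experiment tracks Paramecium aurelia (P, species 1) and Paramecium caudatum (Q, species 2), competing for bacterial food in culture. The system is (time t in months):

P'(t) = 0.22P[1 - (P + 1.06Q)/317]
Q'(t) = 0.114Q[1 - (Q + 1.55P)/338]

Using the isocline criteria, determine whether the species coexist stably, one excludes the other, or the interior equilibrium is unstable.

unstable coexistence (outcome depends on initial conditions)

Compare the nullcline intercepts: K1/α12 = 317/1.06 = 299 < K2 = 338; K2/α21 = 338/1.55 = 218 < K1 = 317.
Since both are reversed, neither can invade when rare; the interior point is a saddle.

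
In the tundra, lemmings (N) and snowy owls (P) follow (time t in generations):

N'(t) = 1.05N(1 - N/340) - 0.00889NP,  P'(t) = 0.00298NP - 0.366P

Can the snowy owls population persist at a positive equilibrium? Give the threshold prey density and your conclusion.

Threshold N = 123; K > 123, so yes, the predator persists.

The predator equation gives dP/dt > 0 only when N > 0.366/0.00298 = 123.
Without the predator, N → K = 340. Since 340 > 123, the predator can invade and persist.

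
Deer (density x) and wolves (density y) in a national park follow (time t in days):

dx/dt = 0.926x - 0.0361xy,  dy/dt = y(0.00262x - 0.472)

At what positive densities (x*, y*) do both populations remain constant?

Set dy/dt = 0 with y > 0: 0.00262x - 0.472 = 0, so x* = 0.472/0.00262 = 180.
Set dx/dt = 0 with x > 0: 0.926 - 0.0361y = 0, so y* = 0.926/0.0361 = 25.7.

x* ≈ 180, y* ≈ 25.7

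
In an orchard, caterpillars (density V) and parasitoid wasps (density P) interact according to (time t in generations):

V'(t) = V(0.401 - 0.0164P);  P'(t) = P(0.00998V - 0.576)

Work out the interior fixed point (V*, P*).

V* ≈ 57.7, P* ≈ 24.5

Set dP/dt = 0 with P > 0: 0.00998V - 0.576 = 0, so V* = 0.576/0.00998 = 57.7.
Set dV/dt = 0 with V > 0: 0.401 - 0.0164P = 0, so P* = 0.401/0.0164 = 24.5.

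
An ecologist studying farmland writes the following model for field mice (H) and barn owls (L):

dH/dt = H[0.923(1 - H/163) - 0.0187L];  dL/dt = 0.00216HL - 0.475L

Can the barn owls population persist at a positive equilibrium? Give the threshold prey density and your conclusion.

Threshold H = 220; K < 220, so no, the predator goes extinct.

The predator equation gives dL/dt > 0 only when H > 0.475/0.00216 = 220.
Without the predator, H → K = 163. Since 163 < 220, the predator cannot invade.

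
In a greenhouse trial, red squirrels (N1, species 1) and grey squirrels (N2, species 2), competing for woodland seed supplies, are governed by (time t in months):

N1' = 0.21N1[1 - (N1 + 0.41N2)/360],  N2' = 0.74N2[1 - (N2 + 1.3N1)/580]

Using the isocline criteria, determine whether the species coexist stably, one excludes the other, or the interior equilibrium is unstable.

Compare the nullcline intercepts: K1/α12 = 360/0.41 = 878 > K2 = 580; K2/α21 = 580/1.3 = 446 > K1 = 360.
Since both inequalities hold, each species can invade when rare, so the interior equilibrium is stable.

stable coexistence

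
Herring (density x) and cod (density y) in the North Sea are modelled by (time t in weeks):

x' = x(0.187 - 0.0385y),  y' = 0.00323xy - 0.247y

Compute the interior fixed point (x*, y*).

x* ≈ 76.5, y* ≈ 4.86

Set dy/dt = 0 with y > 0: 0.00323x - 0.247 = 0, so x* = 0.247/0.00323 = 76.5.
Set dx/dt = 0 with x > 0: 0.187 - 0.0385y = 0, so y* = 0.187/0.0385 = 4.86.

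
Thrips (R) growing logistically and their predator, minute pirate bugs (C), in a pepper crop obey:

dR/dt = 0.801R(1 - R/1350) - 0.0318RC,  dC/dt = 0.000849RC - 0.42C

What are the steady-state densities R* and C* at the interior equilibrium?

R* ≈ 495, C* ≈ 16

From dC/dt = 0 with C > 0: 0.000849R* = 0.42, so R* = 495.
Substitute into dR/dt = 0: 0.801(1 - 495/1350) = 0.0318C*.
The bracket is 0.634, giving C* = 0.507/0.0318 = 16.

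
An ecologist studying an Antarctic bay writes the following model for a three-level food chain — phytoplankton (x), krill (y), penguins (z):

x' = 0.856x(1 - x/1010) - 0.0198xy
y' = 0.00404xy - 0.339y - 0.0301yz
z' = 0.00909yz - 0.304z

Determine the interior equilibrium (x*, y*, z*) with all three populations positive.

From dz/dt = 0: 0.00909y* = 0.304, so y* = 33.4.
From dx/dt = 0: 0.856(1 - x*/1010) = 0.0198·33.4, giving x* = 1010·(1 - 0.774) = 229.
From dy/dt = 0: 0.00404·229 - 0.339 = 0.0301z*, so z* = 0.585/0.0301 = 19.4.

x* ≈ 229, y* ≈ 33.4, z* ≈ 19.4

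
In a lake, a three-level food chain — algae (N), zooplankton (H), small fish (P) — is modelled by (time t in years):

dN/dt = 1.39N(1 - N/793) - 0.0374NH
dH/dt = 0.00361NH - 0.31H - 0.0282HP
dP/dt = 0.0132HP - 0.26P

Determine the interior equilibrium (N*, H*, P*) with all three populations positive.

From dP/dt = 0: 0.0132H* = 0.26, so H* = 19.7.
From dN/dt = 0: 1.39(1 - N*/793) = 0.0374·19.7, giving N* = 793·(1 - 0.53) = 373.
From dH/dt = 0: 0.00361·373 - 0.31 = 0.0282P*, so P* = 1.04/0.0282 = 36.7.

N* ≈ 373, H* ≈ 19.7, P* ≈ 36.7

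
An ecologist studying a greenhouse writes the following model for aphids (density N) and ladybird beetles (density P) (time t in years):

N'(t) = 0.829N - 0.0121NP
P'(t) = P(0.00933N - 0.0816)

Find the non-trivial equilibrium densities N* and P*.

N* ≈ 8.75, P* ≈ 68.5

Set dP/dt = 0 with P > 0: 0.00933N - 0.0816 = 0, so N* = 0.0816/0.00933 = 8.75.
Set dN/dt = 0 with N > 0: 0.829 - 0.0121P = 0, so P* = 0.829/0.0121 = 68.5.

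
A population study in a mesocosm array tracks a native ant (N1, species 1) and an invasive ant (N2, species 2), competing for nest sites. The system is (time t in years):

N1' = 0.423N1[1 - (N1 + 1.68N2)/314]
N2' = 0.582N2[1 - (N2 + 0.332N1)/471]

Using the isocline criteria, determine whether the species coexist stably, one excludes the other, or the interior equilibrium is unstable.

Compare the nullcline intercepts: K1/α12 = 314/1.68 = 187 < K2 = 471; K2/α21 = 471/0.332 = 1420 > K1 = 314.
Since the inequalities point opposite ways, species 2 can invade but species 1 cannot.

species 2 excludes species 1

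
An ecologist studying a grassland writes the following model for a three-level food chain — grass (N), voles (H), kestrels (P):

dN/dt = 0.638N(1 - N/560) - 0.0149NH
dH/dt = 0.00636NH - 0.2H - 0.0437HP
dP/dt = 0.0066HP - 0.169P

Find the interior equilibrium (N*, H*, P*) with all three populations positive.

N* ≈ 225, H* ≈ 25.6, P* ≈ 28.2

From dP/dt = 0: 0.0066H* = 0.169, so H* = 25.6.
From dN/dt = 0: 0.638(1 - N*/560) = 0.0149·25.6, giving N* = 560·(1 - 0.598) = 225.
From dH/dt = 0: 0.00636·225 - 0.2 = 0.0437P*, so P* = 1.23/0.0437 = 28.2.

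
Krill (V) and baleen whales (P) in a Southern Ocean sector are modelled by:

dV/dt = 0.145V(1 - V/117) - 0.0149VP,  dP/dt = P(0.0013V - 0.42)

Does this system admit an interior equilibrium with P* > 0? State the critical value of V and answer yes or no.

The predator equation gives dP/dt > 0 only when V > 0.42/0.0013 = 323.
Without the predator, V → K = 117. Since 117 < 323, the predator cannot invade.

Threshold V = 323; K < 323, so no, the predator goes extinct.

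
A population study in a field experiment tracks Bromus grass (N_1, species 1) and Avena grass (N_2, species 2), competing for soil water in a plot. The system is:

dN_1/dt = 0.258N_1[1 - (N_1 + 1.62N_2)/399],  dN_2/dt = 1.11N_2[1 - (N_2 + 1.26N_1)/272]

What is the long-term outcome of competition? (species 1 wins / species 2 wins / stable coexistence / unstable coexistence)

unstable coexistence (outcome depends on initial conditions)

Compare the nullcline intercepts: K1/α12 = 399/1.62 = 246 < K2 = 272; K2/α21 = 272/1.26 = 216 < K1 = 399.
Since both are reversed, neither can invade when rare; the interior point is a saddle.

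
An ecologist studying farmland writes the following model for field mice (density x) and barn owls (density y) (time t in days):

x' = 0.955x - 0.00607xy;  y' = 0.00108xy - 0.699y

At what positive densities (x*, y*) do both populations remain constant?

x* ≈ 647, y* ≈ 157

Set dy/dt = 0 with y > 0: 0.00108x - 0.699 = 0, so x* = 0.699/0.00108 = 647.
Set dx/dt = 0 with x > 0: 0.955 - 0.00607y = 0, so y* = 0.955/0.00607 = 157.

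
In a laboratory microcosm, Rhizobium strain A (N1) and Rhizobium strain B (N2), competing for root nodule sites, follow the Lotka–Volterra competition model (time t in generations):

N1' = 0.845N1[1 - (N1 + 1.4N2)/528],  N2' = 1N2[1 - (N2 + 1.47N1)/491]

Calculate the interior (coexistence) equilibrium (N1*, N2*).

N1* ≈ 151, N2* ≈ 270

Setting both brackets to zero gives the nullclines N1 + 1.4N2 = 528 and 1.47N1 + N2 = 491.
Substituting N2 = 491 - 1.47N1 into the first: N1(1 - 1.4·1.47) = 528 - 1.4·491.
So N1* = -159/-1.06 = 151, and then N2* = 491 - 1.47·151 = 270.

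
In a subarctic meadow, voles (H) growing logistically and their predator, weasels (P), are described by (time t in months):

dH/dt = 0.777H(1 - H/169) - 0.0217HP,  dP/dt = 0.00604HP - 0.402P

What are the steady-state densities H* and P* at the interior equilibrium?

H* ≈ 66.6, P* ≈ 21.7

From dP/dt = 0 with P > 0: 0.00604H* = 0.402, so H* = 66.6.
Substitute into dH/dt = 0: 0.777(1 - 66.6/169) = 0.0217P*.
The bracket is 0.606, giving P* = 0.471/0.0217 = 21.7.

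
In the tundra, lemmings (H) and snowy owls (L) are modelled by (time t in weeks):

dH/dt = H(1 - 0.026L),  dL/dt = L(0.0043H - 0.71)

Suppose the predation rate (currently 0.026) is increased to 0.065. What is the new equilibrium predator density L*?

At the interior fixed point, setting dH/dt = 0 with H > 0 fixes L* = (prey growth rate)/(HL coefficient) — independent of the other coefficients.
With the change, L* = 1/0.065 = 15.4; it falls from 38.5.

L* ≈ 15.4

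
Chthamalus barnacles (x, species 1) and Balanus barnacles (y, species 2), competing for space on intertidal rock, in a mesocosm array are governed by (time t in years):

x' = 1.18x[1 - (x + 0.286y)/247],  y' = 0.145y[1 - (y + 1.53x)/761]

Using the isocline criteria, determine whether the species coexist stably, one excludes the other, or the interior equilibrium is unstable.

stable coexistence

Compare the nullcline intercepts: K1/α12 = 247/0.286 = 864 > K2 = 761; K2/α21 = 761/1.53 = 497 > K1 = 247.
Since both inequalities hold, each species can invade when rare, so the interior equilibrium is stable.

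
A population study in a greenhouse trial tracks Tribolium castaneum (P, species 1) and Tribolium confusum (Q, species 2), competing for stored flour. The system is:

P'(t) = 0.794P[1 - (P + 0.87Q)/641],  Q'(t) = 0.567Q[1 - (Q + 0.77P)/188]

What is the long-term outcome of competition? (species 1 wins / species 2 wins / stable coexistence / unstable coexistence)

species 1 excludes species 2

Compare the nullcline intercepts: K1/α12 = 641/0.87 = 737 > K2 = 188; K2/α21 = 188/0.77 = 244 < K1 = 641.
Since the inequalities point opposite ways, species 1 can invade but species 2 cannot.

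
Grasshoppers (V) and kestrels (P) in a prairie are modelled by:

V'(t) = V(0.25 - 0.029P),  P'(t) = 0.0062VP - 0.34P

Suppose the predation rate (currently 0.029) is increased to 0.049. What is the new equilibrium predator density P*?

At the interior fixed point, setting dV/dt = 0 with V > 0 fixes P* = (prey growth rate)/(VP coefficient) — independent of the other coefficients.
With the change, P* = 0.25/0.049 = 5.1; it falls from 8.62.

P* ≈ 5.1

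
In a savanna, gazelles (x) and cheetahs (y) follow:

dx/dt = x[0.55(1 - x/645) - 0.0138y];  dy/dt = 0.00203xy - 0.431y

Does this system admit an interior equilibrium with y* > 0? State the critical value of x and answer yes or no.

The predator equation gives dy/dt > 0 only when x > 0.431/0.00203 = 212.
Without the predator, x → K = 645. Since 645 > 212, the predator can invade and persist.

Threshold x = 212; K > 212, so yes, the predator persists.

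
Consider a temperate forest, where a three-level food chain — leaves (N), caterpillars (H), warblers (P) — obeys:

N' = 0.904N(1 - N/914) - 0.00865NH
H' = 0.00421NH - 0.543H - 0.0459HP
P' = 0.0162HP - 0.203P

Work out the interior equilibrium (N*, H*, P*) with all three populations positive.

From dP/dt = 0: 0.0162H* = 0.203, so H* = 12.5.
From dN/dt = 0: 0.904(1 - N*/914) = 0.00865·12.5, giving N* = 914·(1 - 0.12) = 804.
From dH/dt = 0: 0.00421·804 - 0.543 = 0.0459P*, so P* = 2.84/0.0459 = 62.

N* ≈ 804, H* ≈ 12.5, P* ≈ 62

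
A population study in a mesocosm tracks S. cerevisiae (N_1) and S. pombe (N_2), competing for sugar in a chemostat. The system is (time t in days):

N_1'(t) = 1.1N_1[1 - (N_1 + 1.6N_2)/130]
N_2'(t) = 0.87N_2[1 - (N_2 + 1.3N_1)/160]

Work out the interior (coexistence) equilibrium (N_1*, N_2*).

Setting both brackets to zero gives the nullclines N_1 + 1.6N_2 = 130 and 1.3N_1 + N_2 = 160.
Substituting N_2 = 160 - 1.3N_1 into the first: N_1(1 - 1.6·1.3) = 130 - 1.6·160.
So N_1* = -126/-1.08 = 117, and then N_2* = 160 - 1.3·117 = 8.33.

N_1* ≈ 117, N_2* ≈ 8.33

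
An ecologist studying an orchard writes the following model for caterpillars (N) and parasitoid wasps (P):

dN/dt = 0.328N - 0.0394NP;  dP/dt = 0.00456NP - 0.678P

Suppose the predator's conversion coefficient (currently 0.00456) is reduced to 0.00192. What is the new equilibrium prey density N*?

N* ≈ 353

At the interior fixed point, setting dP/dt = 0 with P > 0 fixes N* = (predator death rate)/(NP coefficient) — independent of the other coefficients.
With the change, N* = 0.678/0.00192 = 353; it rises from 149.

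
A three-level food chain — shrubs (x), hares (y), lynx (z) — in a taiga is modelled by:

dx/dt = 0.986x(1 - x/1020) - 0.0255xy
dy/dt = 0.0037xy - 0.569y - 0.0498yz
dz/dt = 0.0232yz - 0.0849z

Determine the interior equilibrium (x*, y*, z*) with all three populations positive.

x* ≈ 923, y* ≈ 3.66, z* ≈ 57.2

From dz/dt = 0: 0.0232y* = 0.0849, so y* = 3.66.
From dx/dt = 0: 0.986(1 - x*/1020) = 0.0255·3.66, giving x* = 1020·(1 - 0.0946) = 923.
From dy/dt = 0: 0.0037·923 - 0.569 = 0.0498z*, so z* = 2.85/0.0498 = 57.2.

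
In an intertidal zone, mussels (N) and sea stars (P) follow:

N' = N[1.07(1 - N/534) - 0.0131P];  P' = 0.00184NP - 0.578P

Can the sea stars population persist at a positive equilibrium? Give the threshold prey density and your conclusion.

Threshold N = 314; K > 314, so yes, the predator persists.

The predator equation gives dP/dt > 0 only when N > 0.578/0.00184 = 314.
Without the predator, N → K = 534. Since 534 > 314, the predator can invade and persist.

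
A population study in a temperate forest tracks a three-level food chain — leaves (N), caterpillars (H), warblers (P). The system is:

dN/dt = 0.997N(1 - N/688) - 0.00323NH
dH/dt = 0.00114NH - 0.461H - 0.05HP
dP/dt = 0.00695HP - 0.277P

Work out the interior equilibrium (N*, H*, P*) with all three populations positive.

N* ≈ 599, H* ≈ 39.9, P* ≈ 4.44

From dP/dt = 0: 0.00695H* = 0.277, so H* = 39.9.
From dN/dt = 0: 0.997(1 - N*/688) = 0.00323·39.9, giving N* = 688·(1 - 0.129) = 599.
From dH/dt = 0: 0.00114·599 - 0.461 = 0.05P*, so P* = 0.222/0.05 = 4.44.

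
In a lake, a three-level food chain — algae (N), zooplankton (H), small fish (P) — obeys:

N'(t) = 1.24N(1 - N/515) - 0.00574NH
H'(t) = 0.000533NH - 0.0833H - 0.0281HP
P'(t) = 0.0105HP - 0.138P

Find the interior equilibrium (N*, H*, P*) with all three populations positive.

From dP/dt = 0: 0.0105H* = 0.138, so H* = 13.1.
From dN/dt = 0: 1.24(1 - N*/515) = 0.00574·13.1, giving N* = 515·(1 - 0.0608) = 484.
From dH/dt = 0: 0.000533·484 - 0.0833 = 0.0281P*, so P* = 0.174/0.0281 = 6.21.

N* ≈ 484, H* ≈ 13.1, P* ≈ 6.21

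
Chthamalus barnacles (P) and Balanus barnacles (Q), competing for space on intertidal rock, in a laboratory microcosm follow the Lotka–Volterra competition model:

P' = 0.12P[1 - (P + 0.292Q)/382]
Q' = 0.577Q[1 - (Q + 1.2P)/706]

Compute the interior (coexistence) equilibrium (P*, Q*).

P* ≈ 271, Q* ≈ 381

Setting both brackets to zero gives the nullclines P + 0.292Q = 382 and 1.2P + Q = 706.
Substituting Q = 706 - 1.2P into the first: P(1 - 0.292·1.2) = 382 - 0.292·706.
So P* = 176/0.65 = 271, and then Q* = 706 - 1.2·271 = 381.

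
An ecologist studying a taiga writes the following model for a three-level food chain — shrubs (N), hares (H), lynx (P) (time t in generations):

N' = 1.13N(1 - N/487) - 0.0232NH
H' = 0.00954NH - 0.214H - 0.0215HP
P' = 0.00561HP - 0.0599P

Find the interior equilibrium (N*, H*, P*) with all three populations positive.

From dP/dt = 0: 0.00561H* = 0.0599, so H* = 10.7.
From dN/dt = 0: 1.13(1 - N*/487) = 0.0232·10.7, giving N* = 487·(1 - 0.219) = 380.
From dH/dt = 0: 0.00954·380 - 0.214 = 0.0215P*, so P* = 3.41/0.0215 = 159.

N* ≈ 380, H* ≈ 10.7, P* ≈ 159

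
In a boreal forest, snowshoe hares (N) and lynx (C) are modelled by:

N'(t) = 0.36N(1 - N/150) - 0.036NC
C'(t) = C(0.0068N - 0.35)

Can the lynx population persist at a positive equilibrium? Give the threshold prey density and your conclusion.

Threshold N = 51.5; K > 51.5, so yes, the predator persists.

The predator equation gives dC/dt > 0 only when N > 0.35/0.0068 = 51.5.
Without the predator, N → K = 150. Since 150 > 51.5, the predator can invade and persist.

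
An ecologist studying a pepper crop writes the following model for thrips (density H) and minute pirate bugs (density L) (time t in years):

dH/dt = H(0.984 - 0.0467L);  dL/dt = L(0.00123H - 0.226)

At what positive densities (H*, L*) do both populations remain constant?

Set dL/dt = 0 with L > 0: 0.00123H - 0.226 = 0, so H* = 0.226/0.00123 = 184.
Set dH/dt = 0 with H > 0: 0.984 - 0.0467L = 0, so L* = 0.984/0.0467 = 21.1.

H* ≈ 184, L* ≈ 21.1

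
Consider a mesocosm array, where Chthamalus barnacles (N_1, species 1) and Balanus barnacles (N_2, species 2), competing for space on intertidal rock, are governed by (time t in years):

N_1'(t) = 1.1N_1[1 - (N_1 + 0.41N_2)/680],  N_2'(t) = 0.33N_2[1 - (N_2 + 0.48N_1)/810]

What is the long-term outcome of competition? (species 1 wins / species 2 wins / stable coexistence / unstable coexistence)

Compare the nullcline intercepts: K1/α12 = 680/0.41 = 1660 > K2 = 810; K2/α21 = 810/0.48 = 1690 > K1 = 680.
Since both inequalities hold, each species can invade when rare, so the interior equilibrium is stable.

stable coexistence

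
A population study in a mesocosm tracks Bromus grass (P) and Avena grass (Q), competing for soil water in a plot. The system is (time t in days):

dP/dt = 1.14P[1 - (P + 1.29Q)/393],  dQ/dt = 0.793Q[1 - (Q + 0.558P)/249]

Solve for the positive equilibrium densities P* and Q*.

P* ≈ 256, Q* ≈ 106

Setting both brackets to zero gives the nullclines P + 1.29Q = 393 and 0.558P + Q = 249.
Substituting Q = 249 - 0.558P into the first: P(1 - 1.29·0.558) = 393 - 1.29·249.
So P* = 71.8/0.28 = 256, and then Q* = 249 - 0.558·256 = 106.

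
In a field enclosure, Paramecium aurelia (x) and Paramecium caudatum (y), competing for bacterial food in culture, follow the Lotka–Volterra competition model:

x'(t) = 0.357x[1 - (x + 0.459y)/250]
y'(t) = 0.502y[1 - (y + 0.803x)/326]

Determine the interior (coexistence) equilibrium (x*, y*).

x* ≈ 159, y* ≈ 198

Setting both brackets to zero gives the nullclines x + 0.459y = 250 and 0.803x + y = 326.
Substituting y = 326 - 0.803x into the first: x(1 - 0.459·0.803) = 250 - 0.459·326.
So x* = 100/0.631 = 159, and then y* = 326 - 0.803·159 = 198.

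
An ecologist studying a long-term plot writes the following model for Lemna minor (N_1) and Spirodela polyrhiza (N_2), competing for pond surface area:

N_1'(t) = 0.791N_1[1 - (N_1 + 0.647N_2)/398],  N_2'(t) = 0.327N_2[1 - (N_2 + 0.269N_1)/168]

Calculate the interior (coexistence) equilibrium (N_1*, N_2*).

N_1* ≈ 350, N_2* ≈ 73.8

Setting both brackets to zero gives the nullclines N_1 + 0.647N_2 = 398 and 0.269N_1 + N_2 = 168.
Substituting N_2 = 168 - 0.269N_1 into the first: N_1(1 - 0.647·0.269) = 398 - 0.647·168.
So N_1* = 289/0.826 = 350, and then N_2* = 168 - 0.269·350 = 73.8.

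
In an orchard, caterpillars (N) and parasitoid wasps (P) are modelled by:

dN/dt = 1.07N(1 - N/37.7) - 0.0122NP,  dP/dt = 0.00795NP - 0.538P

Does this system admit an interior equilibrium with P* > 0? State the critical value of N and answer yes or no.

The predator equation gives dP/dt > 0 only when N > 0.538/0.00795 = 67.7.
Without the predator, N → K = 37.7. Since 37.7 < 67.7, the predator cannot invade.

Threshold N = 67.7; K < 67.7, so no, the predator goes extinct.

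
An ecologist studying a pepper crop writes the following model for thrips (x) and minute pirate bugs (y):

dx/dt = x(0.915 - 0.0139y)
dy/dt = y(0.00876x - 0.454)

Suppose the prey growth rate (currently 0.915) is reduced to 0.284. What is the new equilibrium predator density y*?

y* ≈ 20.4

At the interior fixed point, setting dx/dt = 0 with x > 0 fixes y* = (prey growth rate)/(xy coefficient) — independent of the other coefficients.
With the change, y* = 0.284/0.0139 = 20.4; it falls from 65.8.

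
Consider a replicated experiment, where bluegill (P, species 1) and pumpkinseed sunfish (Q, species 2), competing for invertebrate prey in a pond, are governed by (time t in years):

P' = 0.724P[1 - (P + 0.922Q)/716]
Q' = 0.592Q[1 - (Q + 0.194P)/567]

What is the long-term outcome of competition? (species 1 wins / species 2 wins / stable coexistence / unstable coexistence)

Compare the nullcline intercepts: K1/α12 = 716/0.922 = 777 > K2 = 567; K2/α21 = 567/0.194 = 2920 > K1 = 716.
Since both inequalities hold, each species can invade when rare, so the interior equilibrium is stable.

stable coexistence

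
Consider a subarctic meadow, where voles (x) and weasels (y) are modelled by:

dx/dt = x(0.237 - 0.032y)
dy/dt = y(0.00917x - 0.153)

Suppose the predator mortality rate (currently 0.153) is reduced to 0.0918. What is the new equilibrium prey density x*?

x* ≈ 10

At the interior fixed point, setting dy/dt = 0 with y > 0 fixes x* = (predator death rate)/(xy coefficient) — independent of the other coefficients.
With the change, x* = 0.0918/0.00917 = 10; it falls from 16.7.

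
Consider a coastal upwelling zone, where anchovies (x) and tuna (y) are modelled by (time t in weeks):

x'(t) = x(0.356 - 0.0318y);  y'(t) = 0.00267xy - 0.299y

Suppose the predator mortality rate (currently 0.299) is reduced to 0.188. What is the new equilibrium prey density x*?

x* ≈ 70.4

At the interior fixed point, setting dy/dt = 0 with y > 0 fixes x* = (predator death rate)/(xy coefficient) — independent of the other coefficients.
With the change, x* = 0.188/0.00267 = 70.4; it falls from 112.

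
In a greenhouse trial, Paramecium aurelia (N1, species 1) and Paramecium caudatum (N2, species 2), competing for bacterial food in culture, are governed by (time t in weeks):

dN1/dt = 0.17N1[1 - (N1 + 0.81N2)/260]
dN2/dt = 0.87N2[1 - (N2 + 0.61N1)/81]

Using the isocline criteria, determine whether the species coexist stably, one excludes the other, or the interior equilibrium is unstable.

species 1 excludes species 2

Compare the nullcline intercepts: K1/α12 = 260/0.81 = 321 > K2 = 81; K2/α21 = 81/0.61 = 133 < K1 = 260.
Since the inequalities point opposite ways, species 1 can invade but species 2 cannot.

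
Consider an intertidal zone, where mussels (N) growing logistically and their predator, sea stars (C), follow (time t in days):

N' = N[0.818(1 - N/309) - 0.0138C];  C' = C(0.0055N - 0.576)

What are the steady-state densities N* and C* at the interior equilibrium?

From dC/dt = 0 with C > 0: 0.0055N* = 0.576, so N* = 105.
Substitute into dN/dt = 0: 0.818(1 - 105/309) = 0.0138C*.
The bracket is 0.661, giving C* = 0.541/0.0138 = 39.2.

N* ≈ 105, C* ≈ 39.2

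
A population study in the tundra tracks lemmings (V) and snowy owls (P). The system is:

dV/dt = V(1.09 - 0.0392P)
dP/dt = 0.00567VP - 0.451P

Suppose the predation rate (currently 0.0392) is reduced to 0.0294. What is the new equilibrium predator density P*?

At the interior fixed point, setting dV/dt = 0 with V > 0 fixes P* = (prey growth rate)/(VP coefficient) — independent of the other coefficients.
With the change, P* = 1.09/0.0294 = 37.1; it rises from 27.8.

P* ≈ 37.1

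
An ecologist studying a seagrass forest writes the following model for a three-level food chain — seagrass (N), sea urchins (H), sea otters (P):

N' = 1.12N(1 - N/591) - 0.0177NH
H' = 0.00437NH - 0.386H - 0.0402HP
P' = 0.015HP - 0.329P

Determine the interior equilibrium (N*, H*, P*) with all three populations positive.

N* ≈ 386, H* ≈ 21.9, P* ≈ 32.4

From dP/dt = 0: 0.015H* = 0.329, so H* = 21.9.
From dN/dt = 0: 1.12(1 - N*/591) = 0.0177·21.9, giving N* = 591·(1 - 0.347) = 386.
From dH/dt = 0: 0.00437·386 - 0.386 = 0.0402P*, so P* = 1.3/0.0402 = 32.4.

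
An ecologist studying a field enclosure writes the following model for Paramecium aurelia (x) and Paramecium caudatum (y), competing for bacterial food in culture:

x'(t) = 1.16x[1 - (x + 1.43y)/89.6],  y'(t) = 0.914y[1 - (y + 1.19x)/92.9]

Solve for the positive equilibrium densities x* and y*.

x* ≈ 61.6, y* ≈ 19.6

Setting both brackets to zero gives the nullclines x + 1.43y = 89.6 and 1.19x + y = 92.9.
Substituting y = 92.9 - 1.19x into the first: x(1 - 1.43·1.19) = 89.6 - 1.43·92.9.
So x* = -43.2/-0.702 = 61.6, and then y* = 92.9 - 1.19·61.6 = 19.6.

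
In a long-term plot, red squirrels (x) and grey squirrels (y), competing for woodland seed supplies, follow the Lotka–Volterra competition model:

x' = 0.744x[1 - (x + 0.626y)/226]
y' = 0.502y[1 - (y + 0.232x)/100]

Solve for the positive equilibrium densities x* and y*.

x* ≈ 191, y* ≈ 55.7

Setting both brackets to zero gives the nullclines x + 0.626y = 226 and 0.232x + y = 100.
Substituting y = 100 - 0.232x into the first: x(1 - 0.626·0.232) = 226 - 0.626·100.
So x* = 163/0.855 = 191, and then y* = 100 - 0.232·191 = 55.7.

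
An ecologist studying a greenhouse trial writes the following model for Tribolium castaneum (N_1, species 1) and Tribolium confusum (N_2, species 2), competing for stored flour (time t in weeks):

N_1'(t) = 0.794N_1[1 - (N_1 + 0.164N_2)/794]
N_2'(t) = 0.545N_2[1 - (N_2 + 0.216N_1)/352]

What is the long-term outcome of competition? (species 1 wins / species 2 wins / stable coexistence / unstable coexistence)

Compare the nullcline intercepts: K1/α12 = 794/0.164 = 4840 > K2 = 352; K2/α21 = 352/0.216 = 1630 > K1 = 794.
Since both inequalities hold, each species can invade when rare, so the interior equilibrium is stable.

stable coexistence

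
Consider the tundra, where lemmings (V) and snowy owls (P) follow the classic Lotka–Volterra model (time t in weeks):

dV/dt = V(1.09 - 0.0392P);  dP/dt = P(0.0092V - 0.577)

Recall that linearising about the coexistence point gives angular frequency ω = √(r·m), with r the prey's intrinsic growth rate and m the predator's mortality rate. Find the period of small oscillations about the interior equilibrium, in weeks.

T ≈ 7.92 weeks

Here r = 1.09 and m = 0.577, so r·m = 0.629.
ω = √0.629 = 0.793 per week, hence T = 2π/ω ≈ 7.92 weeks.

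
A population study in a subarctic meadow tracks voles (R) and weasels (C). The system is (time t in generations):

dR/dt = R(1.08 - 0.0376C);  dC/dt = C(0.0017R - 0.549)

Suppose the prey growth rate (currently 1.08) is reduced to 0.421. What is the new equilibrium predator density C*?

At the interior fixed point, setting dR/dt = 0 with R > 0 fixes C* = (prey growth rate)/(RC coefficient) — independent of the other coefficients.
With the change, C* = 0.421/0.0376 = 11.2; it falls from 28.7.

C* ≈ 11.2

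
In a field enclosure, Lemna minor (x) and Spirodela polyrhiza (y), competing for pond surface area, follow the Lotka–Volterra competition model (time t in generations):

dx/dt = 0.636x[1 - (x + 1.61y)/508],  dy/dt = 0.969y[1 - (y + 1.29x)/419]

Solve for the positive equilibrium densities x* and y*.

Setting both brackets to zero gives the nullclines x + 1.61y = 508 and 1.29x + y = 419.
Substituting y = 419 - 1.29x into the first: x(1 - 1.61·1.29) = 508 - 1.61·419.
So x* = -167/-1.08 = 155, and then y* = 419 - 1.29·155 = 219.

x* ≈ 155, y* ≈ 219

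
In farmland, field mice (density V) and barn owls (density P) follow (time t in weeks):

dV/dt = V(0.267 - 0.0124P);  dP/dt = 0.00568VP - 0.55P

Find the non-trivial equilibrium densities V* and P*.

Set dP/dt = 0 with P > 0: 0.00568V - 0.55 = 0, so V* = 0.55/0.00568 = 96.8.
Set dV/dt = 0 with V > 0: 0.267 - 0.0124P = 0, so P* = 0.267/0.0124 = 21.5.

V* ≈ 96.8, P* ≈ 21.5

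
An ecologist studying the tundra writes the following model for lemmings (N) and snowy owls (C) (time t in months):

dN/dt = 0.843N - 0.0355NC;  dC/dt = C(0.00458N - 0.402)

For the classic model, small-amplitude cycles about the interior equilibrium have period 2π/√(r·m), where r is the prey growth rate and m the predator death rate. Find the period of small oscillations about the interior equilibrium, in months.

Here r = 0.843 and m = 0.402, so r·m = 0.339.
ω = √0.339 = 0.582 per month, hence T = 2π/ω ≈ 10.8 months.

T ≈ 10.8 months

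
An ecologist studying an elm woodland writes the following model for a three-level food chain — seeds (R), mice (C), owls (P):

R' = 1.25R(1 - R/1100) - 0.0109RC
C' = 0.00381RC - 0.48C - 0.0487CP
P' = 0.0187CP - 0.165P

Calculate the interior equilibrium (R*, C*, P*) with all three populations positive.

From dP/dt = 0: 0.0187C* = 0.165, so C* = 8.82.
From dR/dt = 0: 1.25(1 - R*/1100) = 0.0109·8.82, giving R* = 1100·(1 - 0.0769) = 1020.
From dC/dt = 0: 0.00381·1020 - 0.48 = 0.0487P*, so P* = 3.39/0.0487 = 69.6.

R* ≈ 1020, C* ≈ 8.82, P* ≈ 69.6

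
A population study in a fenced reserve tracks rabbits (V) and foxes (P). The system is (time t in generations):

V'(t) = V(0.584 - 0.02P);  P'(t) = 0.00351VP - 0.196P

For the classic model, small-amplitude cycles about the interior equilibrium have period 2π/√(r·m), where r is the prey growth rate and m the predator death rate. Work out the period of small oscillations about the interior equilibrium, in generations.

Here r = 0.584 and m = 0.196, so r·m = 0.114.
ω = √0.114 = 0.338 per generation, hence T = 2π/ω ≈ 18.6 generations.

T ≈ 18.6 generations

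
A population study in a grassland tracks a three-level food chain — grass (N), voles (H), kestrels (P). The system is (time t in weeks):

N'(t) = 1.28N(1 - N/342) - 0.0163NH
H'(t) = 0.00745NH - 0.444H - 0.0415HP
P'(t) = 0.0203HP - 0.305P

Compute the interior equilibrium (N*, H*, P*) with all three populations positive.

N* ≈ 277, H* ≈ 15, P* ≈ 38.9

From dP/dt = 0: 0.0203H* = 0.305, so H* = 15.
From dN/dt = 0: 1.28(1 - N*/342) = 0.0163·15, giving N* = 342·(1 - 0.191) = 277.
From dH/dt = 0: 0.00745·277 - 0.444 = 0.0415P*, so P* = 1.62/0.0415 = 38.9.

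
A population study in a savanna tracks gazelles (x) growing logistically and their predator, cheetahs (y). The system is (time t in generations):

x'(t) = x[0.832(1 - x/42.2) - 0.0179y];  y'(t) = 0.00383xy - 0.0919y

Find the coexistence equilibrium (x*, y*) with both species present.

x* ≈ 24, y* ≈ 20.1

From dy/dt = 0 with y > 0: 0.00383x* = 0.0919, so x* = 24.
Substitute into dx/dt = 0: 0.832(1 - 24/42.2) = 0.0179y*.
The bracket is 0.431, giving y* = 0.359/0.0179 = 20.1.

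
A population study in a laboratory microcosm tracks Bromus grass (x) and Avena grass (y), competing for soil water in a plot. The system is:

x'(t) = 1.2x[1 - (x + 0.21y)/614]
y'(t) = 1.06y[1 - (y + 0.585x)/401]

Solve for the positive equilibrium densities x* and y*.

x* ≈ 604, y* ≈ 47.7

Setting both brackets to zero gives the nullclines x + 0.21y = 614 and 0.585x + y = 401.
Substituting y = 401 - 0.585x into the first: x(1 - 0.21·0.585) = 614 - 0.21·401.
So x* = 530/0.877 = 604, and then y* = 401 - 0.585·604 = 47.7.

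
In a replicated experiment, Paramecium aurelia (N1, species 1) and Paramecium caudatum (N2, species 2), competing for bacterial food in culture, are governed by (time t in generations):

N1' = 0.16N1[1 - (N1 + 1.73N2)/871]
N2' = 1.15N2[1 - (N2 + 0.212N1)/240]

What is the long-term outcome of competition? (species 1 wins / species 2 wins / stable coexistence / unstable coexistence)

stable coexistence

Compare the nullcline intercepts: K1/α12 = 871/1.73 = 503 > K2 = 240; K2/α21 = 240/0.212 = 1130 > K1 = 871.
Since both inequalities hold, each species can invade when rare, so the interior equilibrium is stable.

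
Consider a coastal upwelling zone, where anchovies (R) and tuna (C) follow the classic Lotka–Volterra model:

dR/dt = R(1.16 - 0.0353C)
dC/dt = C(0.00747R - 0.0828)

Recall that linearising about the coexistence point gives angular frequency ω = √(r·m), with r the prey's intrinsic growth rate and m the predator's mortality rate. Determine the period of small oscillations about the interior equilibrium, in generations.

Here r = 1.16 and m = 0.0828, so r·m = 0.096.
ω = √0.096 = 0.31 per generation, hence T = 2π/ω ≈ 20.3 generations.

T ≈ 20.3 generations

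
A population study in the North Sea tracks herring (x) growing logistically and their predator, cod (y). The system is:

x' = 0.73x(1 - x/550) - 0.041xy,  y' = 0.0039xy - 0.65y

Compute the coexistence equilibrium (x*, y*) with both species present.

x* ≈ 167, y* ≈ 12.4

From dy/dt = 0 with y > 0: 0.0039x* = 0.65, so x* = 167.
Substitute into dx/dt = 0: 0.73(1 - 167/550) = 0.041y*.
The bracket is 0.697, giving y* = 0.509/0.041 = 12.4.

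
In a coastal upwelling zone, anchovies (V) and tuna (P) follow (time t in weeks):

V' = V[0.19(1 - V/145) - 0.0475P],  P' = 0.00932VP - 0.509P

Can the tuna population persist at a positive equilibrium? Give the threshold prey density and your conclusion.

The predator equation gives dP/dt > 0 only when V > 0.509/0.00932 = 54.6.
Without the predator, V → K = 145. Since 145 > 54.6, the predator can invade and persist.

Threshold V = 54.6; K > 54.6, so yes, the predator persists.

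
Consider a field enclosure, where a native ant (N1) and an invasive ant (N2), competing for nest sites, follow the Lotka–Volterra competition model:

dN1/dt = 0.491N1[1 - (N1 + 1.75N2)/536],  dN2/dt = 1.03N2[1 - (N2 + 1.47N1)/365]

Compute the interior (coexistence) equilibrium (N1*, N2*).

Setting both brackets to zero gives the nullclines N1 + 1.75N2 = 536 and 1.47N1 + N2 = 365.
Substituting N2 = 365 - 1.47N1 into the first: N1(1 - 1.75·1.47) = 536 - 1.75·365.
So N1* = -103/-1.57 = 65.3, and then N2* = 365 - 1.47·65.3 = 269.

N1* ≈ 65.3, N2* ≈ 269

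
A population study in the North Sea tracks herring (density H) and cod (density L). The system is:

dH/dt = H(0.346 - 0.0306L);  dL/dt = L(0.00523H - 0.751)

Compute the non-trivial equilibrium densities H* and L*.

H* ≈ 144, L* ≈ 11.3

Set dL/dt = 0 with L > 0: 0.00523H - 0.751 = 0, so H* = 0.751/0.00523 = 144.
Set dH/dt = 0 with H > 0: 0.346 - 0.0306L = 0, so L* = 0.346/0.0306 = 11.3.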